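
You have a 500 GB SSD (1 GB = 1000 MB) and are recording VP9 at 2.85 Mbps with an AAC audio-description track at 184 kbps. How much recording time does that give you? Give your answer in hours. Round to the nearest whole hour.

366 hours

Audio: 184 kbps = 0.184 Mbps.
Total bitrate: 2.85 + 0.184 = 3.034 Mbps.
Capacity: 500 GB = 4,000,000 Mb.
Recording time: 4,000,000 / 3.034 = 1,318,392 s ≈ 366 hours.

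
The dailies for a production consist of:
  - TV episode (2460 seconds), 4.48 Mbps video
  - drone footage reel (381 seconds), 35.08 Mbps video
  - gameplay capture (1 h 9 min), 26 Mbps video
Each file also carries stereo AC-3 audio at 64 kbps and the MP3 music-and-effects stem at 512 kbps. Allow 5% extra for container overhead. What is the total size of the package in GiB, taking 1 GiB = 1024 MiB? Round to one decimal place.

Audio total: 64 + 512 = 576 kbps = 0.576 Mbps.
TV episode: 5.056 Mbps × 2460 s × 1.05 = 13059.6 Mb
drone footage reel: 35.656 Mbps × 381 s × 1.05 = 14264.2 Mb
gameplay capture: 26.576 Mbps × 4140 s × 1.05 = 115525.9 Mb
Total: 142849.7 Mb = 17856.2 MB.
= 16.63 GiB.

16.6 GiB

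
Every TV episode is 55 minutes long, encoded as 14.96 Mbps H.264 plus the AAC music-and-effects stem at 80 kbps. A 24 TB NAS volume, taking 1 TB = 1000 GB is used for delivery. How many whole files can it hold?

3868

55 min = 3300 s
Audio: 80 kbps = 0.080 Mbps.
Total bitrate: 15.040 Mbps.
Per item: 15.040 Mbps × 3300 s = 49,632 Mb = 6,204 MB.
Capacity: 24 TB = 192,000,000 Mb; 3868.47 items → 3868 complete.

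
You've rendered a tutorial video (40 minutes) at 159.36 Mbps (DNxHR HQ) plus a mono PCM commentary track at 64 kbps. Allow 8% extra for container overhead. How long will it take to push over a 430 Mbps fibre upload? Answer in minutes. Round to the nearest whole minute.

16 minutes

40 min = 2400 s
Audio: 64 kbps = 0.064 Mbps.
Total bitrate: 159.424 Mbps.
File: 159.424 Mbps × 2400 s = 382617.6 Mb.
With 8% container overhead: ×1.08. → 413227.0 Mb.
At 430 Mbps: 413227.0 / 430 = 961.0 s ≈ 16 minutes.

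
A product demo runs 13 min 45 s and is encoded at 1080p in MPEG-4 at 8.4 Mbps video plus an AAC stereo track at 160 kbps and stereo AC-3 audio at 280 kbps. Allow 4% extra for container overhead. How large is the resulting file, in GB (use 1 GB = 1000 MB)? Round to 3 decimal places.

0.948 GB

13 min 45 s = 825 s
Audio total: 160 + 280 = 440 kbps = 0.440 Mbps.
Total bitrate: 8.4 + 0.440 = 8.840 Mbps.
Stream data: 8.840 Mbps × 825 s = 7293.0 Mb.
With 4% container overhead: ×1.04.
7,585 Mb ÷ 8 = 948.1 MB → 0.9481 GB.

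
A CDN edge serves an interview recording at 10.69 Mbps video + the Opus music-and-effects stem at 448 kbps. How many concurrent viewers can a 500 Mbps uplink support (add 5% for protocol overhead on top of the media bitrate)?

42

Audio: 448 kbps = 0.448 Mbps.
Per-viewer media rate: 11.138 Mbps.
On the wire with 5% overhead: 11.695 Mbps.
500 Mbps = 500.0 Mbps; 500.0 / 11.695 = 42.75 → 42 viewers.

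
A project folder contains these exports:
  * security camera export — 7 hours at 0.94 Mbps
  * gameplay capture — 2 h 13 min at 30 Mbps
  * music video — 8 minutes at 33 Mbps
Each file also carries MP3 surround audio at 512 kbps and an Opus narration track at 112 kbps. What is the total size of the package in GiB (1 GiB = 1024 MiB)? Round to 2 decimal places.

34.92 GiB

Audio total: 512 + 112 = 624 kbps = 0.624 Mbps.
security camera export: 1.564 Mbps × 25200 s = 39412.8 Mb
gameplay capture: 30.624 Mbps × 7980 s = 244379.5 Mb
music video: 33.624 Mbps × 480 s = 16139.5 Mb
Total: 299931.8 Mb = 37491.5 MB.
= 34.92 GiB.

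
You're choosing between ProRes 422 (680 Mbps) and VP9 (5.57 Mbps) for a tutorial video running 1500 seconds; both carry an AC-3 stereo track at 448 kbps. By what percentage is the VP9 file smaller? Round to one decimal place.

Audio: 448 kbps = 0.448 Mbps.
ProRes 422: 680.448 Mbps × 1500 s = 1020672.0 Mb = 127.584 GB.
VP9: 6.018 Mbps × 1500 s = 9027.0 Mb = 1.128 GB.
Reduction: (1 − 1.128/127.584) × 100 = 99.12%.

99.1%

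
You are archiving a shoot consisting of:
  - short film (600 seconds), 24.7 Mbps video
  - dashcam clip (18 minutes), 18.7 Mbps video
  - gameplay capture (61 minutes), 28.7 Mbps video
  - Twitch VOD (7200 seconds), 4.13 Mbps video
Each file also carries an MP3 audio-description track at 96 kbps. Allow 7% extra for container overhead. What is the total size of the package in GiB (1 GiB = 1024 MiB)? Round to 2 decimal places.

Audio: 96 kbps = 0.096 Mbps.
short film: 24.796 Mbps × 600 s × 1.07 = 15919.0 Mb
dashcam clip: 18.796 Mbps × 1080 s × 1.07 = 21720.7 Mb
gameplay capture: 28.796 Mbps × 3660 s × 1.07 = 112770.9 Mb
Twitch VOD: 4.226 Mbps × 7200 s × 1.07 = 32557.1 Mb
Total: 182967.7 Mb = 22871.0 MB.
= 21.30 GiB.

21.30 GiB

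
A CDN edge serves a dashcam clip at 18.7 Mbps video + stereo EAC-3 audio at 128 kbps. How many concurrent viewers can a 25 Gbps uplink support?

1327

Audio: 128 kbps = 0.128 Mbps.
Per-viewer media rate: 18.828 Mbps.
25 Gbps = 25,000 Mbps; 25,000 / 18.828 = 1327.81 → 1327 viewers.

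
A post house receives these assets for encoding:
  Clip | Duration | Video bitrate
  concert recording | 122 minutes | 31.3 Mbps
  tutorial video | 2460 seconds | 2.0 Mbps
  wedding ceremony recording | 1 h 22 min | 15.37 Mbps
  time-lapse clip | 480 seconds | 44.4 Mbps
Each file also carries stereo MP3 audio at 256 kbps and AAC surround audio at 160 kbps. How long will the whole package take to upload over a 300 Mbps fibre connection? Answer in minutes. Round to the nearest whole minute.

19 minutes

Audio total: 256 + 160 = 416 kbps = 0.416 Mbps.
concert recording: 31.716 Mbps × 7320 s = 232161.1 Mb
tutorial video: 2.416 Mbps × 2460 s = 5943.4 Mb
wedding ceremony recording: 15.786 Mbps × 4920 s = 77667.1 Mb
time-lapse clip: 44.816 Mbps × 480 s = 21511.7 Mb
Total: 337283.3 Mb = 42160.4 MB.
At 300 Mbps: 337283.3 / 300 = 1124 s ≈ 18.7 minutes.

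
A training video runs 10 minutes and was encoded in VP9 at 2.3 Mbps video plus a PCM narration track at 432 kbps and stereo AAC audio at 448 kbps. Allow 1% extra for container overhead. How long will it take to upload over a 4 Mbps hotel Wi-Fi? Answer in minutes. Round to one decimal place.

10 min = 600 s
Audio total: 432 + 448 = 880 kbps = 0.880 Mbps.
Total bitrate: 3.180 Mbps.
File: 3.180 Mbps × 600 s = 1908.0 Mb.
With 1% container overhead: ×1.01. → 1927.1 Mb.
At 4 Mbps: 1927.1 / 4 = 481.8 s ≈ 8.03 minutes.

8.0 minutes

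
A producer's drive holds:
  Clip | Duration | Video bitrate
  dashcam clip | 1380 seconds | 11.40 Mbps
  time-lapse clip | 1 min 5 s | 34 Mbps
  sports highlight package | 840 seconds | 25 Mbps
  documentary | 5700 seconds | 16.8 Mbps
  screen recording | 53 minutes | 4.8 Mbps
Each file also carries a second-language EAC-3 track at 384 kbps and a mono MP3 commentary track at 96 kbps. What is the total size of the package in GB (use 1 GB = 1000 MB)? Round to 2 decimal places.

19.42 GB

Audio total: 384 + 96 = 480 kbps = 0.480 Mbps.
dashcam clip: 11.880 Mbps × 1380 s = 16394.4 Mb
time-lapse clip: 34.480 Mbps × 65 s = 2241.2 Mb
sports highlight package: 25.480 Mbps × 840 s = 21403.2 Mb
documentary: 17.280 Mbps × 5700 s = 98496.0 Mb
screen recording: 5.280 Mbps × 3180 s = 16790.4 Mb
Total: 155325.2 Mb = 19415.7 MB.
= 19.42 GB.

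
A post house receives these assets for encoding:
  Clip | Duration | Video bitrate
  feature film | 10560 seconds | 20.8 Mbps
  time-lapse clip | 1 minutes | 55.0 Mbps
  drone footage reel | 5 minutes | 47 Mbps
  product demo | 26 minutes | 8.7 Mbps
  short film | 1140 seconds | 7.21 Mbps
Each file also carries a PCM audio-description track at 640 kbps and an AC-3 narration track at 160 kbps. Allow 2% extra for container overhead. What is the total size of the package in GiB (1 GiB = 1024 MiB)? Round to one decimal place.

Audio total: 640 + 160 = 800 kbps = 0.800 Mbps.
feature film: 21.600 Mbps × 10560 s × 1.02 = 232657.9 Mb
time-lapse clip: 55.800 Mbps × 60 s × 1.02 = 3415.0 Mb
drone footage reel: 47.800 Mbps × 300 s × 1.02 = 14626.8 Mb
product demo: 9.500 Mbps × 1560 s × 1.02 = 15116.4 Mb
short film: 8.010 Mbps × 1140 s × 1.02 = 9314.0 Mb
Total: 275130.1 Mb = 34391.3 MB.
= 32.03 GiB.

32.0 GiB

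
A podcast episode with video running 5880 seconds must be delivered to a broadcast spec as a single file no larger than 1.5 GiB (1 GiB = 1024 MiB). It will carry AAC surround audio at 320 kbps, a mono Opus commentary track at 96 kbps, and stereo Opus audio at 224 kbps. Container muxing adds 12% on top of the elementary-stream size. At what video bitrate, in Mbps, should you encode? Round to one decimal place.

1.3 Mbps

Budget: 1.5 GiB = 12884.9 Mb.
Stream payload after overhead: 12884.9 / 1.12 = 11504.4 Mb.
Total bitrate budget: 11504.4 Mb / 5880 s = 1.957 Mbps.
Audio total: 320 + 96 + 224 = 640 kbps = 0.640 Mbps.
Video: 1.957 − 0.640 = 1.317 Mbps.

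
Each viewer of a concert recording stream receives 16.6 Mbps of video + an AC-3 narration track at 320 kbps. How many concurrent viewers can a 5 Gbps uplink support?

Audio: 320 kbps = 0.320 Mbps.
Per-viewer media rate: 16.920 Mbps.
5 Gbps = 5,000 Mbps; 5,000 / 16.920 = 295.51 → 295 viewers.

295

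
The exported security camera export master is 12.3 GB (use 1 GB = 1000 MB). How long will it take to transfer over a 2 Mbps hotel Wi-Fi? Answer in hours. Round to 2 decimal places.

File: 12.3 GB = 98400.0 Mb.
At 2 Mbps: 98400.0 / 2 = 49200.0 s ≈ 13.7 hours.

13.67 hours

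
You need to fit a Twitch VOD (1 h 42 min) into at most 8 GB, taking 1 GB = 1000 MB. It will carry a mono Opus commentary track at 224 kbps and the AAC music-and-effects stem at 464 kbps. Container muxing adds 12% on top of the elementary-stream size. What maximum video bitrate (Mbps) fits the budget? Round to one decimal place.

Budget: 8 GB = 64000.0 Mb.
Stream payload after overhead: 64000.0 / 1.12 = 57142.9 Mb.
1 h 42 min = 102 min = 6120 s
Total bitrate budget: 57142.9 Mb / 6120 s = 9.337 Mbps.
Audio total: 224 + 464 = 688 kbps = 0.688 Mbps.
Video: 9.337 − 0.688 = 8.649 Mbps.

8.6 Mbps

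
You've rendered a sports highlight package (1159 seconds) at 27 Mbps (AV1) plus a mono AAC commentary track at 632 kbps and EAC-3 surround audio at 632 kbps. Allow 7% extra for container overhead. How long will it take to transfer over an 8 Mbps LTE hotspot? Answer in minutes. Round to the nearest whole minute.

Audio total: 632 + 632 = 1264 kbps = 1.264 Mbps.
Total bitrate: 28.264 Mbps.
File: 28.264 Mbps × 1159 s = 32758.0 Mb.
With 7% container overhead: ×1.07. → 35051.0 Mb.
At 8 Mbps: 35051.0 / 8 = 4381.4 s ≈ 73 minutes.

73 minutes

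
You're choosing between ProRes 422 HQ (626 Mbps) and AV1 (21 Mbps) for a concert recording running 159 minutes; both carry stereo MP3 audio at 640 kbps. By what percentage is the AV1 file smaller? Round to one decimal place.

96.5%

159 min = 9540 s
Audio: 640 kbps = 0.640 Mbps.
ProRes 422 HQ: 626.640 Mbps × 9540 s = 5978145.6 Mb = 747.268 GB.
AV1: 21.640 Mbps × 9540 s = 206445.6 Mb = 25.806 GB.
Reduction: (1 − 25.806/747.268) × 100 = 96.55%.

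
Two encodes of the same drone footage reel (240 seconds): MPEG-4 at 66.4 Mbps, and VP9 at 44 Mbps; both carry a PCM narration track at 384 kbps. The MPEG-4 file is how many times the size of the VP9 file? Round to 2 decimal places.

Audio: 384 kbps = 0.384 Mbps.
MPEG-4: 66.784 Mbps × 240 s = 16028.2 Mb = 1.866 GiB.
VP9: 44.384 Mbps × 240 s = 10652.2 Mb = 1.240 GiB.
Ratio: 1.866 / 1.240 = 1.505.

1.50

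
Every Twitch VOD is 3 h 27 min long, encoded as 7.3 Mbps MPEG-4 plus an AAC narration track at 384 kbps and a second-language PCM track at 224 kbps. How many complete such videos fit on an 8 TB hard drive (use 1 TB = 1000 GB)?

651

3 h 27 min = 207 min = 12420 s
Audio total: 384 + 224 = 608 kbps = 0.608 Mbps.
Total bitrate: 7.908 Mbps.
Per item: 7.908 Mbps × 12420 s = 98,217 Mb = 12,277 MB.
Capacity: 8 TB = 64,000,000 Mb; 651.62 items → 651 complete.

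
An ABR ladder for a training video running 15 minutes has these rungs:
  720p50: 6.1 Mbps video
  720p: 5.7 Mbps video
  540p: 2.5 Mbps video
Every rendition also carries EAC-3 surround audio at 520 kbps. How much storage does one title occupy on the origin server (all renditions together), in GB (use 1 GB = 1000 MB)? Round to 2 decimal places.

1.78 GB

15 min = 900 s
Audio: 520 kbps = 0.520 Mbps.
Sum of rendition bitrates: (6.1+0.520) + (5.7+0.520) + (2.5+0.520) = 15.860 Mbps.
× 900 s = 14,274 Mb = 1,784 MB = 1.784 GB.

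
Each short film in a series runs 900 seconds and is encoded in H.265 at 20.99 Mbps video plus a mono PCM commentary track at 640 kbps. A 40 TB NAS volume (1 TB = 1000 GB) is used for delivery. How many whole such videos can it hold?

Audio: 640 kbps = 0.640 Mbps.
Total bitrate: 21.630 Mbps.
Per item: 21.630 Mbps × 900 s = 19,467 Mb = 2,433 MB.
Capacity: 40 TB = 320,000,000 Mb; 16438.07 items → 16438 complete.

16438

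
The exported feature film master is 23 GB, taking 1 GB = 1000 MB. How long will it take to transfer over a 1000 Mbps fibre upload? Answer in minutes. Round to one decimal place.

File: 23 GB = 184000.0 Mb.
At 1000 Mbps: 184000.0 / 1000 = 184.0 s ≈ 3.07 minutes.

3.1 minutes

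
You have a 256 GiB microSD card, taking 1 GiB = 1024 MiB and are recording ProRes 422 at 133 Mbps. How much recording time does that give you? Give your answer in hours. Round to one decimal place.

4.6 hours

Capacity: 256 GiB = 2,199,023 Mb.
Recording time: 2,199,023 / 133.000 = 16,534 s ≈ 4.59 hours.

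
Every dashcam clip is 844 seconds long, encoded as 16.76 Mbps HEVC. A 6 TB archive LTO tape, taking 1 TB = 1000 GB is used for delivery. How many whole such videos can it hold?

3393

Per item: 16.760 Mbps × 844 s = 14,145 Mb = 1,768 MB.
Capacity: 6 TB = 48,000,000 Mb; 3393.32 items → 3393 complete.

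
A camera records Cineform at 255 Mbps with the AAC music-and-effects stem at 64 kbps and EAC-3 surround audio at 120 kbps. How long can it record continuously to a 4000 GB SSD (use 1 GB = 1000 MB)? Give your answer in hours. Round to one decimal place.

34.8 hours

Audio total: 64 + 120 = 184 kbps = 0.184 Mbps.
Total bitrate: 255 + 0.184 = 255.184 Mbps.
Capacity: 4000 GB = 32,000,000 Mb.
Recording time: 32,000,000 / 255.184 = 125,400 s ≈ 34.8 hours.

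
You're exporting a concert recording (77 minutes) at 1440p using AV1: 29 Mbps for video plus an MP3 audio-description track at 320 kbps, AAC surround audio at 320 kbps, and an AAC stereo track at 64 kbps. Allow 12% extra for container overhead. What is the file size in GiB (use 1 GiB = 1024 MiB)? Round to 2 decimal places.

77 min = 4620 s
Audio total: 320 + 320 + 64 = 704 kbps = 0.704 Mbps.
Total bitrate: 29 + 0.704 = 29.704 Mbps.
Stream data: 29.704 Mbps × 4620 s = 137232.5 Mb.
With 12% container overhead: ×1.12.
153,700 Mb = 19,212,547,200 bytes ÷ 1,073,741,824 = 17.89 GiB.

17.89 GiB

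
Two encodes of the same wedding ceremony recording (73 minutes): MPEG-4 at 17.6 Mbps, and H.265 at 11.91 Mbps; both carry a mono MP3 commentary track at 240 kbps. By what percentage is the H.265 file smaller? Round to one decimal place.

73 min = 4380 s
Audio: 240 kbps = 0.240 Mbps.
MPEG-4: 17.840 Mbps × 4380 s = 78139.2 Mb = 9.097 GiB.
H.265: 12.150 Mbps × 4380 s = 53217.0 Mb = 6.195 GiB.
Reduction: (1 − 6.195/9.097) × 100 = 31.89%.

31.9%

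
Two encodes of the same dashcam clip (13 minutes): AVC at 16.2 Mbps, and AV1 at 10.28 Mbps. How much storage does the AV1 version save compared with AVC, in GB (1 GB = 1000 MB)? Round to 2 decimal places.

13 min = 780 s
AVC: 16.200 Mbps × 780 s = 12636.0 Mb = 1.579 GB.
AV1: 10.280 Mbps × 780 s = 8018.4 Mb = 1.002 GB.
Saving: 1.579 − 1.002 = 0.577 GB.

0.58 GB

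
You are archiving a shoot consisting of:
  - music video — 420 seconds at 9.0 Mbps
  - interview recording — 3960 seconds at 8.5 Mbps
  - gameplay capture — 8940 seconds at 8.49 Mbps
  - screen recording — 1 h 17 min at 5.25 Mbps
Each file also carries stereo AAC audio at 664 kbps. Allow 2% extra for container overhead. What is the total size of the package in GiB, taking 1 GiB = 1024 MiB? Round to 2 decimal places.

Audio: 664 kbps = 0.664 Mbps.
music video: 9.664 Mbps × 420 s × 1.02 = 4140.1 Mb
interview recording: 9.164 Mbps × 3960 s × 1.02 = 37015.2 Mb
gameplay capture: 9.154 Mbps × 8940 s × 1.02 = 83473.5 Mb
screen recording: 5.914 Mbps × 4620 s × 1.02 = 27869.1 Mb
Total: 152497.9 Mb = 19062.2 MB.
= 17.75 GiB.

17.75 GiB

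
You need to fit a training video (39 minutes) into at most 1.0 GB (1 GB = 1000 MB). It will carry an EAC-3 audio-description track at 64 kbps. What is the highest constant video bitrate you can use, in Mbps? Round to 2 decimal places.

Budget: 1.0 GB = 8000.0 Mb.
39 min = 2340 s
Total bitrate budget: 8000.0 Mb / 2340 s = 3.419 Mbps.
Audio: 64 kbps = 0.064 Mbps.
Video: 3.419 − 0.064 = 3.355 Mbps.

3.35 Mbps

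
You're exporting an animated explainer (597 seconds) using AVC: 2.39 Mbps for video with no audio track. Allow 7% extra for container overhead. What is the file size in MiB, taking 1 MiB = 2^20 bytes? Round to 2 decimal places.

182.00 MiB

Total bitrate: 2.39 Mbps.
Stream data: 2.390 Mbps × 597 s = 1426.8 Mb.
With 7% container overhead: ×1.07.
1,527 Mb = 190,838,512 bytes ÷ 1,048,576 = 182.0 MiB.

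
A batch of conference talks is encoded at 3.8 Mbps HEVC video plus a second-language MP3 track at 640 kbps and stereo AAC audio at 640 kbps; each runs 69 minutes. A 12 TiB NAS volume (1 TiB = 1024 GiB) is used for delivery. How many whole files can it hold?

69 min = 4140 s
Audio total: 640 + 640 = 1280 kbps = 1.280 Mbps.
Total bitrate: 5.080 Mbps.
Per item: 5.080 Mbps × 4140 s = 21,031 Mb = 2,629 MB.
Capacity: 12 TiB = 105,553,116 Mb; 5018.88 items → 5018 complete.

5018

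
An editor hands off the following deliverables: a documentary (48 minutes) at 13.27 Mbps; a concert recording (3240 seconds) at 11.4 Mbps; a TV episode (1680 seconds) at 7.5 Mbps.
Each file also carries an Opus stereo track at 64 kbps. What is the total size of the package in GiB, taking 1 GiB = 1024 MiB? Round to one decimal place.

Audio: 64 kbps = 0.064 Mbps.
documentary: 13.334 Mbps × 2880 s = 38401.9 Mb
concert recording: 11.464 Mbps × 3240 s = 37143.4 Mb
TV episode: 7.564 Mbps × 1680 s = 12707.5 Mb
Total: 88252.8 Mb = 11031.6 MB.
= 10.27 GiB.

10.3 GiB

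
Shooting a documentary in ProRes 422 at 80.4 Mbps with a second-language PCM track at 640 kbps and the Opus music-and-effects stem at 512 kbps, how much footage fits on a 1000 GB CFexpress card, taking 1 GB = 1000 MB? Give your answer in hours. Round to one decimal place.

Audio total: 640 + 512 = 1152 kbps = 1.152 Mbps.
Total bitrate: 80.4 + 1.152 = 81.552 Mbps.
Capacity: 1000 GB = 8,000,000 Mb.
Recording time: 8,000,000 / 81.552 = 98,097 s ≈ 27.2 hours.

27.2 hours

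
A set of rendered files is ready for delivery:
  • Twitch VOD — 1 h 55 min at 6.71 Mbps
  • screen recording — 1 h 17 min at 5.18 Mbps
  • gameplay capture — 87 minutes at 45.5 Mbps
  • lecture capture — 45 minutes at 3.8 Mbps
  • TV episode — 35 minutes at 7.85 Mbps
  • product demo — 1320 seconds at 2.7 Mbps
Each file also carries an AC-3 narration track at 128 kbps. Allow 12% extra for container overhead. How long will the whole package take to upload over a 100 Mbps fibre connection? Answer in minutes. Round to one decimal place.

63.6 minutes

Audio: 128 kbps = 0.128 Mbps.
Twitch VOD: 6.838 Mbps × 6900 s × 1.12 = 52844.1 Mb
screen recording: 5.308 Mbps × 4620 s × 1.12 = 27465.7 Mb
gameplay capture: 45.628 Mbps × 5220 s × 1.12 = 266759.5 Mb
lecture capture: 3.928 Mbps × 2700 s × 1.12 = 11878.3 Mb
TV episode: 7.978 Mbps × 2100 s × 1.12 = 18764.3 Mb
product demo: 2.828 Mbps × 1320 s × 1.12 = 4180.9 Mb
Total: 381892.8 Mb = 47736.6 MB.
At 100 Mbps: 381892.8 / 100 = 3819 s ≈ 63.6 minutes.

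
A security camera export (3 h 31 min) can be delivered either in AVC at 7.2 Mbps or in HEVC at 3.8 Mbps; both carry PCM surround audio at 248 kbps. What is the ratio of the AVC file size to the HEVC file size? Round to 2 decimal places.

1.84

3 h 31 min = 211 min = 12660 s
Audio: 248 kbps = 0.248 Mbps.
AVC: 7.448 Mbps × 12660 s = 94291.7 Mb = 11.786 GB.
HEVC: 4.048 Mbps × 12660 s = 51247.7 Mb = 6.406 GB.
Ratio: 11.786 / 6.406 = 1.840.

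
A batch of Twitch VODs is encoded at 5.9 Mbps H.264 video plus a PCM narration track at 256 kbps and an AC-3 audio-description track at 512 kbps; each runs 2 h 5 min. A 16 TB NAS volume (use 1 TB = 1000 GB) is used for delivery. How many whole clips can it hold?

2 h 5 min = 125 min = 7500 s
Audio total: 256 + 512 = 768 kbps = 0.768 Mbps.
Total bitrate: 6.668 Mbps.
Per item: 6.668 Mbps × 7500 s = 50,010 Mb = 6,251 MB.
Capacity: 16 TB = 128,000,000 Mb; 2559.49 items → 2559 complete.

2559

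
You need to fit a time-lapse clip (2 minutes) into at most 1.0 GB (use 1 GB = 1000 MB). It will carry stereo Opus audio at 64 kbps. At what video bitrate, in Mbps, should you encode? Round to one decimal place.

Budget: 1.0 GB = 8000.0 Mb.
2 min = 120 s
Total bitrate budget: 8000.0 Mb / 120 s = 66.667 Mbps.
Audio: 64 kbps = 0.064 Mbps.
Video: 66.667 − 0.064 = 66.603 Mbps.

66.6 Mbps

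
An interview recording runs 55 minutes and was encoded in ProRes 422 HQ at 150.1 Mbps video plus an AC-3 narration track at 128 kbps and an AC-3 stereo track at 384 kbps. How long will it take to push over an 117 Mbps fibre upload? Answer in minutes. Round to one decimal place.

70.8 minutes

55 min = 3300 s
Audio total: 128 + 384 = 512 kbps = 0.512 Mbps.
Total bitrate: 150.612 Mbps.
File: 150.612 Mbps × 3300 s = 497019.6 Mb.
At 117 Mbps: 497019.6 / 117 = 4248.0 s ≈ 70.8 minutes.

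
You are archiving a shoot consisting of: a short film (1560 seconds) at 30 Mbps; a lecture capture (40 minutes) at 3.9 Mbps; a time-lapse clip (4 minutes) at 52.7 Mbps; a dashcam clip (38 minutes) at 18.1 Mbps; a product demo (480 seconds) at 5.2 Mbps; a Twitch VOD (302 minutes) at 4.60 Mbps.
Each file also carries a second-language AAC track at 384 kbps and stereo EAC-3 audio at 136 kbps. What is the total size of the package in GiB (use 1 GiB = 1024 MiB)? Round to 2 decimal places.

Audio total: 384 + 136 = 520 kbps = 0.520 Mbps.
short film: 30.520 Mbps × 1560 s = 47611.2 Mb
lecture capture: 4.420 Mbps × 2400 s = 10608.0 Mb
time-lapse clip: 53.220 Mbps × 240 s = 12772.8 Mb
dashcam clip: 18.620 Mbps × 2280 s = 42453.6 Mb
product demo: 5.720 Mbps × 480 s = 2745.6 Mb
Twitch VOD: 5.120 Mbps × 18120 s = 92774.4 Mb
Total: 208965.6 Mb = 26120.7 MB.
= 24.33 GiB.

24.33 GiB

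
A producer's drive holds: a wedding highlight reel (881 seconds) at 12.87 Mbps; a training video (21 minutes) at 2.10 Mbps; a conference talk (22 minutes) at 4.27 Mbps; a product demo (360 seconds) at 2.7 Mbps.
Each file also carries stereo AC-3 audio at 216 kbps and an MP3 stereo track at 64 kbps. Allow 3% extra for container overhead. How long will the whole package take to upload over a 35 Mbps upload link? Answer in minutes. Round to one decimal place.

10.6 minutes

Audio total: 216 + 64 = 280 kbps = 0.280 Mbps.
wedding highlight reel: 13.150 Mbps × 881 s × 1.03 = 11932.7 Mb
training video: 2.380 Mbps × 1260 s × 1.03 = 3088.8 Mb
conference talk: 4.550 Mbps × 1320 s × 1.03 = 6186.2 Mb
product demo: 2.980 Mbps × 360 s × 1.03 = 1105.0 Mb
Total: 22312.6 Mb = 2789.1 MB.
At 35 Mbps: 22312.6 / 35 = 638 s ≈ 10.6 minutes.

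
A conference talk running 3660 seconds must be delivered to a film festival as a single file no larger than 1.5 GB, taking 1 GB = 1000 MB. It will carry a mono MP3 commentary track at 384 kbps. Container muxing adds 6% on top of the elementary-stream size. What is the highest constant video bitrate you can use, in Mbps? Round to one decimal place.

Budget: 1.5 GB = 12000.0 Mb.
Stream payload after overhead: 12000.0 / 1.06 = 11320.8 Mb.
Total bitrate budget: 11320.8 Mb / 3660 s = 3.093 Mbps.
Audio: 384 kbps = 0.384 Mbps.
Video: 3.093 − 0.384 = 2.709 Mbps.

2.7 Mbps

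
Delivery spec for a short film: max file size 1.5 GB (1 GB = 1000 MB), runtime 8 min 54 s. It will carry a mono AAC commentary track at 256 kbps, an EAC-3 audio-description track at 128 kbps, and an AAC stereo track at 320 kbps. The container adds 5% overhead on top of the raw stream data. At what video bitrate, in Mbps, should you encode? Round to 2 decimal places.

Budget: 1.5 GB = 12000.0 Mb.
Stream payload after overhead: 12000.0 / 1.05 = 11428.6 Mb.
8 min 54 s = 534 s
Total bitrate budget: 11428.6 Mb / 534 s = 21.402 Mbps.
Audio total: 256 + 128 + 320 = 704 kbps = 0.704 Mbps.
Video: 21.402 − 0.704 = 20.698 Mbps.

20.70 Mbps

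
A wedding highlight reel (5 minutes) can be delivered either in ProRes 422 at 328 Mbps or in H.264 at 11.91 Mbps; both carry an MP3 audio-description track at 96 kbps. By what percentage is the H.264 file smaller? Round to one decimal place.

96.3%

5 min = 300 s
Audio: 96 kbps = 0.096 Mbps.
ProRes 422: 328.096 Mbps × 300 s = 98428.8 Mb = 12.304 GB.
H.264: 12.006 Mbps × 300 s = 3601.8 Mb = 0.450 GB.
Reduction: (1 − 0.450/12.304) × 100 = 96.34%.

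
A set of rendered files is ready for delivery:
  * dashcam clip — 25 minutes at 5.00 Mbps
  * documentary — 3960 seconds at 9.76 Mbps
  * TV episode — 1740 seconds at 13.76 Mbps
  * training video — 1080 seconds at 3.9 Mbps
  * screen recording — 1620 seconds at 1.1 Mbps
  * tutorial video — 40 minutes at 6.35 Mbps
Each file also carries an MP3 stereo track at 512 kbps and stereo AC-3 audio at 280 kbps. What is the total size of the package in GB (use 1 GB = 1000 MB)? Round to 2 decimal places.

12.63 GB

Audio total: 512 + 280 = 792 kbps = 0.792 Mbps.
dashcam clip: 5.792 Mbps × 1500 s = 8688.0 Mb
documentary: 10.552 Mbps × 3960 s = 41785.9 Mb
TV episode: 14.552 Mbps × 1740 s = 25320.5 Mb
training video: 4.692 Mbps × 1080 s = 5067.4 Mb
screen recording: 1.892 Mbps × 1620 s = 3065.0 Mb
tutorial video: 7.142 Mbps × 2400 s = 17140.8 Mb
Total: 101067.6 Mb = 12633.5 MB.
= 12.63 GB.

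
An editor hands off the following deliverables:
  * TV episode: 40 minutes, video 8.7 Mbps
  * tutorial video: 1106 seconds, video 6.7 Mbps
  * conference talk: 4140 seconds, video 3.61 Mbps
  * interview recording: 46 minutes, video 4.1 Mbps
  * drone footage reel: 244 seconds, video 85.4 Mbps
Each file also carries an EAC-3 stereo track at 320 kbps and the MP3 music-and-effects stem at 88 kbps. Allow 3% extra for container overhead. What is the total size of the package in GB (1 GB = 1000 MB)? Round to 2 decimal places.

10.27 GB

Audio total: 320 + 88 = 408 kbps = 0.408 Mbps.
TV episode: 9.108 Mbps × 2400 s × 1.03 = 22515.0 Mb
tutorial video: 7.108 Mbps × 1106 s × 1.03 = 8097.3 Mb
conference talk: 4.018 Mbps × 4140 s × 1.03 = 17133.6 Mb
interview recording: 4.508 Mbps × 2760 s × 1.03 = 12815.3 Mb
drone footage reel: 85.808 Mbps × 244 s × 1.03 = 21565.3 Mb
Total: 82126.4 Mb = 10265.8 MB.
= 10.27 GB.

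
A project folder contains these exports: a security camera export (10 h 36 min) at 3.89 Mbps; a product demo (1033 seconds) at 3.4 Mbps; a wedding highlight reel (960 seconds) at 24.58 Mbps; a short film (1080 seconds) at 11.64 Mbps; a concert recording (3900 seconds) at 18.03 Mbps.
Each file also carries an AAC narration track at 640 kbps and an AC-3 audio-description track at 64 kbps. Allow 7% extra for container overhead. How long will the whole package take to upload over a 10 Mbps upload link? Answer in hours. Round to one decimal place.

Audio total: 640 + 64 = 704 kbps = 0.704 Mbps.
security camera export: 4.594 Mbps × 38160 s × 1.07 = 187578.5 Mb
product demo: 4.104 Mbps × 1033 s × 1.07 = 4536.2 Mb
wedding highlight reel: 25.284 Mbps × 960 s × 1.07 = 25971.7 Mb
short film: 12.344 Mbps × 1080 s × 1.07 = 14264.7 Mb
concert recording: 18.734 Mbps × 3900 s × 1.07 = 78177.0 Mb
Total: 310528.2 Mb = 38816.0 MB.
At 10 Mbps: 310528.2 / 10 = 31053 s ≈ 8.63 hours.

8.6 hours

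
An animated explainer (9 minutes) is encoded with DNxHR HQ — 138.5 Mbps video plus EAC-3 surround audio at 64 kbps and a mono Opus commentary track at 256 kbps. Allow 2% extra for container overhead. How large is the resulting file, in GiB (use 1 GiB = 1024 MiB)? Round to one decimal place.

8.9 GiB

9 min = 540 s
Audio total: 64 + 256 = 320 kbps = 0.320 Mbps.
Total bitrate: 138.5 + 0.320 = 138.820 Mbps.
Stream data: 138.820 Mbps × 540 s = 74962.8 Mb.
With 2% container overhead: ×1.02.
76,462 Mb = 9,557,757,000 bytes ÷ 1,073,741,824 = 8.901 GiB.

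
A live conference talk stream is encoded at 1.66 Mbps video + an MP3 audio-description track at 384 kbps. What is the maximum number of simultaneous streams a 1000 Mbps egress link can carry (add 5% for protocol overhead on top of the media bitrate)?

465

Audio: 384 kbps = 0.384 Mbps.
Per-viewer media rate: 2.044 Mbps.
On the wire with 5% overhead: 2.146 Mbps.
1000 Mbps = 1,000 Mbps; 1,000 / 2.146 = 465.94 → 465 viewers.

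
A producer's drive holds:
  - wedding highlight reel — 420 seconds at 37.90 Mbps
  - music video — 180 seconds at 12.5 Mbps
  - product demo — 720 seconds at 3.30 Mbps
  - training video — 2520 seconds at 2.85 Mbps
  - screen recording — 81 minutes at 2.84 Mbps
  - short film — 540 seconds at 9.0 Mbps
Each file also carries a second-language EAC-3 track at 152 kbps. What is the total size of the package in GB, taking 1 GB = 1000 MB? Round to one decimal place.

6.0 GB

Audio: 152 kbps = 0.152 Mbps.
wedding highlight reel: 38.052 Mbps × 420 s = 15981.8 Mb
music video: 12.652 Mbps × 180 s = 2277.4 Mb
product demo: 3.452 Mbps × 720 s = 2485.4 Mb
training video: 3.002 Mbps × 2520 s = 7565.0 Mb
screen recording: 2.992 Mbps × 4860 s = 14541.1 Mb
short film: 9.152 Mbps × 540 s = 4942.1 Mb
Total: 47792.9 Mb = 5974.1 MB.
= 5.974 GB.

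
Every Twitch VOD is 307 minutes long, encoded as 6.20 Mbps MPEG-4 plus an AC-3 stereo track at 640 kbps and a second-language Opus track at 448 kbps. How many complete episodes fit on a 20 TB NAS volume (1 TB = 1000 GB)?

307 min = 18420 s
Audio total: 640 + 448 = 1088 kbps = 1.088 Mbps.
Total bitrate: 7.288 Mbps.
Per item: 7.288 Mbps × 18420 s = 134,245 Mb = 16,781 MB.
Capacity: 20 TB = 160,000,000 Mb; 1191.85 items → 1191 complete.

1191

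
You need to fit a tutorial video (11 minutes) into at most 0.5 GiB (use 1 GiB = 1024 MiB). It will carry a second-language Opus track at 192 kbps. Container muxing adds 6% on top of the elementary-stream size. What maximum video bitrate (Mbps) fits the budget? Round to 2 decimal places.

Budget: 0.5 GiB = 4295.0 Mb.
Stream payload after overhead: 4295.0 / 1.06 = 4051.9 Mb.
11 min = 660 s
Total bitrate budget: 4051.9 Mb / 660 s = 6.139 Mbps.
Audio: 192 kbps = 0.192 Mbps.
Video: 6.139 − 0.192 = 5.947 Mbps.

5.95 Mbps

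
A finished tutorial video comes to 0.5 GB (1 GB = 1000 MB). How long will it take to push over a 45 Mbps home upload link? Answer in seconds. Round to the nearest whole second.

File: 0.5 GB = 4000.0 Mb.
At 45 Mbps: 4000.0 / 45 = 88.9 s ≈ 88.9 seconds.

89 seconds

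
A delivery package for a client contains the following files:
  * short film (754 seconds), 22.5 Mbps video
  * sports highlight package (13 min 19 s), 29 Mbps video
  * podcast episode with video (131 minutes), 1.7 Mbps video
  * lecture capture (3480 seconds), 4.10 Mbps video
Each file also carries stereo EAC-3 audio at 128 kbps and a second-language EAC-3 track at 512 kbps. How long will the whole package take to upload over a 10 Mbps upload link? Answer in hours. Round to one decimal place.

Audio total: 128 + 512 = 640 kbps = 0.640 Mbps.
short film: 23.140 Mbps × 754 s = 17447.6 Mb
sports highlight package: 29.640 Mbps × 799 s = 23682.4 Mb
podcast episode with video: 2.340 Mbps × 7860 s = 18392.4 Mb
lecture capture: 4.740 Mbps × 3480 s = 16495.2 Mb
Total: 76017.5 Mb = 9502.2 MB.
At 10 Mbps: 76017.5 / 10 = 7602 s ≈ 2.11 hours.

2.1 hours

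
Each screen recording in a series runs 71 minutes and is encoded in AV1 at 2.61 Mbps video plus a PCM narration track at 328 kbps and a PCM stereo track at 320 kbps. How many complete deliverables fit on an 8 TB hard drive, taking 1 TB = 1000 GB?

71 min = 4260 s
Audio total: 328 + 320 = 648 kbps = 0.648 Mbps.
Total bitrate: 3.258 Mbps.
Per item: 3.258 Mbps × 4260 s = 13,879 Mb = 1,735 MB.
Capacity: 8 TB = 64,000,000 Mb; 4611.26 items → 4611 complete.

4611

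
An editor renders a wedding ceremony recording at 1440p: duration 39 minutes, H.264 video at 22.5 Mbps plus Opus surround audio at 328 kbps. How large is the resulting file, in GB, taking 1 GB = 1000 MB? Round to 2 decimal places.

6.68 GB

39 min = 2340 s
Audio: 328 kbps = 0.328 Mbps.
Total bitrate: 22.5 + 0.328 = 22.828 Mbps.
Stream data: 22.828 Mbps × 2340 s = 53417.5 Mb.
53,418 Mb ÷ 8 = 6,677 MB → 6.677 GB.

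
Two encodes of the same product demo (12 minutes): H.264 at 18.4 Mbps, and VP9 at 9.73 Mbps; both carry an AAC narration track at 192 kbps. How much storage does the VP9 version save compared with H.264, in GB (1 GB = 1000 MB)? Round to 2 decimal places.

0.78 GB

12 min = 720 s
Audio: 192 kbps = 0.192 Mbps.
H.264: 18.592 Mbps × 720 s = 13386.2 Mb = 1.673 GB.
VP9: 9.922 Mbps × 720 s = 7143.8 Mb = 0.893 GB.
Saving: 1.673 − 0.893 = 0.780 GB.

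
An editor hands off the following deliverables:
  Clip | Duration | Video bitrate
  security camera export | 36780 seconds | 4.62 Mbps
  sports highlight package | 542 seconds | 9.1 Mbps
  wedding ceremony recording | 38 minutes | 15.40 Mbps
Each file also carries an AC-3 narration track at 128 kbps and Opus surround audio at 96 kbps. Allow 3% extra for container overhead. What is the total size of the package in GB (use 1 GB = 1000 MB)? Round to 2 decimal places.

Audio total: 128 + 96 = 224 kbps = 0.224 Mbps.
security camera export: 4.844 Mbps × 36780 s × 1.03 = 183507.2 Mb
sports highlight package: 9.324 Mbps × 542 s × 1.03 = 5205.2 Mb
wedding ceremony recording: 15.624 Mbps × 2280 s × 1.03 = 36691.4 Mb
Total: 225403.8 Mb = 28175.5 MB.
= 28.18 GB.

28.18 GB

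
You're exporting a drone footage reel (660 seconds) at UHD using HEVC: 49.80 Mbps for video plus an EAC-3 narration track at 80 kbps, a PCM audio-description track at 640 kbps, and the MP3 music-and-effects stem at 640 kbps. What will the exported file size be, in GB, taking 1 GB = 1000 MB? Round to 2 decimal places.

Audio total: 80 + 640 + 640 = 1360 kbps = 1.360 Mbps.
Total bitrate: 49.80 + 1.360 = 51.160 Mbps.
Stream data: 51.160 Mbps × 660 s = 33765.6 Mb.
33,766 Mb ÷ 8 = 4,221 MB → 4.221 GB.

4.22 GB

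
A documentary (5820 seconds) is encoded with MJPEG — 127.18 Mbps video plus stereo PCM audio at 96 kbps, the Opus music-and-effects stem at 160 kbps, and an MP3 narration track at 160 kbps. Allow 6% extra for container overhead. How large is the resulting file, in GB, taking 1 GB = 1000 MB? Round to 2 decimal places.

98.40 GB

Audio total: 96 + 160 + 160 = 416 kbps = 0.416 Mbps.
Total bitrate: 127.18 + 0.416 = 127.596 Mbps.
Stream data: 127.596 Mbps × 5820 s = 742608.7 Mb.
With 6% container overhead: ×1.06.
787,165 Mb ÷ 8 = 98,396 MB → 98.40 GB.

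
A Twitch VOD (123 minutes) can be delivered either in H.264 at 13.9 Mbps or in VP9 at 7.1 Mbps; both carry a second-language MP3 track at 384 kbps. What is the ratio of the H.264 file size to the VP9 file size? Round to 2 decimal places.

123 min = 7380 s
Audio: 384 kbps = 0.384 Mbps.
H.264: 14.284 Mbps × 7380 s = 105415.9 Mb = 13.177 GB.
VP9: 7.484 Mbps × 7380 s = 55231.9 Mb = 6.904 GB.
Ratio: 13.177 / 6.904 = 1.909.

1.91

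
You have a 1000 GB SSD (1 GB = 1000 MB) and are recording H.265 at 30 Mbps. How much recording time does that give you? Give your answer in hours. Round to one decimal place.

Capacity: 1000 GB = 8,000,000 Mb.
Recording time: 8,000,000 / 30.000 = 266,667 s ≈ 74.1 hours.

74.1 hours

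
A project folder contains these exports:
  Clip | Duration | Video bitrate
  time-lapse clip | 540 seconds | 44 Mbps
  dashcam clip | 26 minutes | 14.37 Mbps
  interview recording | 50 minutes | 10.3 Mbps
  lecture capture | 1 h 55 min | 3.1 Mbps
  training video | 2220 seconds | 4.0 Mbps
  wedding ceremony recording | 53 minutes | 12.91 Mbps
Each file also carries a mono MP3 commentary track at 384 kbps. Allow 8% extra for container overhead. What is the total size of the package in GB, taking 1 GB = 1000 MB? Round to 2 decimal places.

Audio: 384 kbps = 0.384 Mbps.
time-lapse clip: 44.384 Mbps × 540 s × 1.08 = 25884.7 Mb
dashcam clip: 14.754 Mbps × 1560 s × 1.08 = 24857.5 Mb
interview recording: 10.684 Mbps × 3000 s × 1.08 = 34616.2 Mb
lecture capture: 3.484 Mbps × 6900 s × 1.08 = 25962.8 Mb
training video: 4.384 Mbps × 2220 s × 1.08 = 10511.1 Mb
wedding ceremony recording: 13.294 Mbps × 3180 s × 1.08 = 45656.9 Mb
Total: 167489.2 Mb = 20936.2 MB.
= 20.94 GB.

20.94 GB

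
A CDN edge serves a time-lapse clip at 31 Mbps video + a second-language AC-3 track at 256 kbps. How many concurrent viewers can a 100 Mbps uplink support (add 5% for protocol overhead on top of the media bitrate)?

3

Audio: 256 kbps = 0.256 Mbps.
Per-viewer media rate: 31.256 Mbps.
On the wire with 5% overhead: 32.819 Mbps.
100 Mbps = 100.0 Mbps; 100.0 / 32.819 = 3.05 → 3 viewers.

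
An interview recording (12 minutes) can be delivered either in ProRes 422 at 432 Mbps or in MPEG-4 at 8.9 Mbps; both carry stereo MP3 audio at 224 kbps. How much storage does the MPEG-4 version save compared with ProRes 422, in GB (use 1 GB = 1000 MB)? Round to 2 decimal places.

38.08 GB

12 min = 720 s
Audio: 224 kbps = 0.224 Mbps.
ProRes 422: 432.224 Mbps × 720 s = 311201.3 Mb = 38.900 GB.
MPEG-4: 9.124 Mbps × 720 s = 6569.3 Mb = 0.821 GB.
Saving: 38.900 − 0.821 = 38.079 GB.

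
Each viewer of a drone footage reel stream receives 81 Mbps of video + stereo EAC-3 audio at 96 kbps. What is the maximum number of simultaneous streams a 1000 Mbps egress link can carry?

12

Audio: 96 kbps = 0.096 Mbps.
Per-viewer media rate: 81.096 Mbps.
1000 Mbps = 1,000 Mbps; 1,000 / 81.096 = 12.33 → 12 viewers.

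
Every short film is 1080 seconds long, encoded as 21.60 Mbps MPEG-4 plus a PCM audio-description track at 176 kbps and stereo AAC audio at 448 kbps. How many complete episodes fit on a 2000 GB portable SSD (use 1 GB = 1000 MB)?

Audio total: 176 + 448 = 624 kbps = 0.624 Mbps.
Total bitrate: 22.224 Mbps.
Per item: 22.224 Mbps × 1080 s = 24,002 Mb = 3,000 MB.
Capacity: 2000 GB = 16,000,000 Mb; 666.61 items → 666 complete.

666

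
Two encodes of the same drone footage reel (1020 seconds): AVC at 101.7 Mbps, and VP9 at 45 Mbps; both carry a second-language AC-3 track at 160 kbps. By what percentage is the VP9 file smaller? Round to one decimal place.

55.7%

Audio: 160 kbps = 0.160 Mbps.
AVC: 101.860 Mbps × 1020 s = 103897.2 Mb = 12.095 GiB.
VP9: 45.160 Mbps × 1020 s = 46063.2 Mb = 5.362 GiB.
Reduction: (1 − 5.362/12.095) × 100 = 55.66%.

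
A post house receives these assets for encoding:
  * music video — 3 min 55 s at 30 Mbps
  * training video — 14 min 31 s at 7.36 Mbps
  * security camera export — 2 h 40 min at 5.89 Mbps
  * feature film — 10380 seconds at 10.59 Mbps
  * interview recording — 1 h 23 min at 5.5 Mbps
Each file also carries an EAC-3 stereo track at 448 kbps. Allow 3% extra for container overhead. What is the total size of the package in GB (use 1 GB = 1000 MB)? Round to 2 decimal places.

28.20 GB

Audio: 448 kbps = 0.448 Mbps.
music video: 30.448 Mbps × 235 s × 1.03 = 7369.9 Mb
training video: 7.808 Mbps × 871 s × 1.03 = 7004.8 Mb
security camera export: 6.338 Mbps × 9600 s × 1.03 = 62670.1 Mb
feature film: 11.038 Mbps × 10380 s × 1.03 = 118011.7 Mb
interview recording: 5.948 Mbps × 4980 s × 1.03 = 30509.7 Mb
Total: 225566.2 Mb = 28195.8 MB.
= 28.20 GB.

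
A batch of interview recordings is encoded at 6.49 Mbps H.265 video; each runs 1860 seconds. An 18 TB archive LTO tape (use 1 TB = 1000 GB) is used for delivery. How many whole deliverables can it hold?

11929

Per item: 6.490 Mbps × 1860 s = 12,071 Mb = 1,509 MB.
Capacity: 18 TB = 144,000,000 Mb; 11929.02 items → 11929 complete.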